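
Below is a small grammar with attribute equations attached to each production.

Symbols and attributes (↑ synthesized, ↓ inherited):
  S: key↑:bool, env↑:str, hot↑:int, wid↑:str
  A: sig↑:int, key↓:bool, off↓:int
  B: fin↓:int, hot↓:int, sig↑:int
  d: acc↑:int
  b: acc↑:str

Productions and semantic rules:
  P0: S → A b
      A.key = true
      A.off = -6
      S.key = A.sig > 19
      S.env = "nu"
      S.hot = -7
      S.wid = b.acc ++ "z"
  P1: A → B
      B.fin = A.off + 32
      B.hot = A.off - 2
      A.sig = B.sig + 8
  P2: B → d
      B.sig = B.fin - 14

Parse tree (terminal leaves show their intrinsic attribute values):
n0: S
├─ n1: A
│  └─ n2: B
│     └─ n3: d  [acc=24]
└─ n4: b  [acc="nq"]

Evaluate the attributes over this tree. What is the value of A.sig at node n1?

1. n1.key = true  [true]
2. n1.off = -6  [-6]
3. n2.fin = 26  [A.off + 32]
4. n2.hot = -8  [A.off - 2]
5. n3.acc = 24  [terminal]
6. n2.sig = 12  [B.fin - 14]
7. n1.sig = 20  [B.sig + 8]
8. n4.acc = "nq"  [terminal]
9. n0.key = true  [A.sig > 19]
10. n0.env = "nu"  ["nu"]
11. n0.hot = -7  [-7]
12. n0.wid = "nqz"  [b.acc ++ "z"]

20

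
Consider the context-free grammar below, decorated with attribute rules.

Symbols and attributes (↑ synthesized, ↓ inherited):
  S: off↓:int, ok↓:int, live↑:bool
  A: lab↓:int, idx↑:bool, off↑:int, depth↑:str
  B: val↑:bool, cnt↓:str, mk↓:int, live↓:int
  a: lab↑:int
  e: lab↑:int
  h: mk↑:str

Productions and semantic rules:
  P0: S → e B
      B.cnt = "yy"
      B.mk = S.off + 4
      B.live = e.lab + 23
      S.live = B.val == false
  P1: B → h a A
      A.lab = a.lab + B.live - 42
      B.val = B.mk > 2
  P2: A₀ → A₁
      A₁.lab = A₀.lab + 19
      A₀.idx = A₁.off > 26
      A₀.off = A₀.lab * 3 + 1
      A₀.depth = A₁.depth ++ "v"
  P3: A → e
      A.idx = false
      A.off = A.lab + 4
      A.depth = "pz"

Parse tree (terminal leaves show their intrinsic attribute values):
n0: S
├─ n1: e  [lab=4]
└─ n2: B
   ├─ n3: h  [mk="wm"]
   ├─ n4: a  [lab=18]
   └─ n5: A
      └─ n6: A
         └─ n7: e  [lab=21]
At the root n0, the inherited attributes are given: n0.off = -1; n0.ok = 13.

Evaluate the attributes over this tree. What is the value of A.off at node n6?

1. n0.off = -1  [given at root]
2. n0.ok = 13  [given at root]
3. n1.lab = 4  [terminal]
4. n2.cnt = "yy"  ["yy"]
5. n2.mk = 3  [S.off + 4]
6. n2.live = 27  [e.lab + 23]
7. n3.mk = "wm"  [terminal]
8. n4.lab = 18  [terminal]
9. n5.lab = 3  [a.lab + B.live - 42]
10. n6.lab = 22  [A₀.lab + 19]
11. n7.lab = 21  [terminal]
12. n6.idx = false  [false]
13. n6.off = 26  [A.lab + 4]
14. n6.depth = "pz"  ["pz"]
15. n5.idx = false  [A₁.off > 26]
16. n5.off = 10  [A₀.lab * 3 + 1]
17. n5.depth = "pzv"  [A₁.depth ++ "v"]
18. n2.val = true  [B.mk > 2]
19. n0.live = false  [B.val == false]

26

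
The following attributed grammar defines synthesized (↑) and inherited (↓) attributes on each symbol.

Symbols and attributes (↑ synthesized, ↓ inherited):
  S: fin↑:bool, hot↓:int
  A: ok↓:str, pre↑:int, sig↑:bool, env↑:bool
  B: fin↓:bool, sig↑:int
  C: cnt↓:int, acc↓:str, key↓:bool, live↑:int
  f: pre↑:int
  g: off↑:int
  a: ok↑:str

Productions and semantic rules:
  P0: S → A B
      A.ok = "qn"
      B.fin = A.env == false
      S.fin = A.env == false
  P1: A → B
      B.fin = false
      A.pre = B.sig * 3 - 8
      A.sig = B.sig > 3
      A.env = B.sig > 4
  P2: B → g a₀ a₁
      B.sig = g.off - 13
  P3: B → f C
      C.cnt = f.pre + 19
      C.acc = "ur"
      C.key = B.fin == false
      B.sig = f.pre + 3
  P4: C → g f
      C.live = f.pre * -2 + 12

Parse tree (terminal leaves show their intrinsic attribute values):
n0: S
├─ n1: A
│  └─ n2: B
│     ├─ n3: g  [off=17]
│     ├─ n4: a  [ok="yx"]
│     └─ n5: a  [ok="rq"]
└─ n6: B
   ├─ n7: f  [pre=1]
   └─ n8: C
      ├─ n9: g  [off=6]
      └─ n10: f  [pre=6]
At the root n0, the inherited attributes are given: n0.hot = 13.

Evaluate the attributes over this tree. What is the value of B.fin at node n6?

1. n0.hot = 13  [given at root]
2. n1.ok = "qn"  ["qn"]
3. n2.fin = false  [false]
4. n3.off = 17  [terminal]
5. n4.ok = "yx"  [terminal]
6. n5.ok = "rq"  [terminal]
7. n2.sig = 4  [g.off - 13]
8. n1.pre = 4  [B.sig * 3 - 8]
9. n1.sig = true  [B.sig > 3]
10. n1.env = false  [B.sig > 4]
11. n6.fin = true  [A.env == false]
12. n7.pre = 1  [terminal]
13. n8.cnt = 20  [f.pre + 19]
14. n8.acc = "ur"  ["ur"]
15. n8.key = false  [B.fin == false]
16. n9.off = 6  [terminal]
17. n10.pre = 6  [terminal]
18. n8.live = 0  [f.pre * -2 + 12]
19. n6.sig = 4  [f.pre + 3]
20. n0.fin = true  [A.env == false]

true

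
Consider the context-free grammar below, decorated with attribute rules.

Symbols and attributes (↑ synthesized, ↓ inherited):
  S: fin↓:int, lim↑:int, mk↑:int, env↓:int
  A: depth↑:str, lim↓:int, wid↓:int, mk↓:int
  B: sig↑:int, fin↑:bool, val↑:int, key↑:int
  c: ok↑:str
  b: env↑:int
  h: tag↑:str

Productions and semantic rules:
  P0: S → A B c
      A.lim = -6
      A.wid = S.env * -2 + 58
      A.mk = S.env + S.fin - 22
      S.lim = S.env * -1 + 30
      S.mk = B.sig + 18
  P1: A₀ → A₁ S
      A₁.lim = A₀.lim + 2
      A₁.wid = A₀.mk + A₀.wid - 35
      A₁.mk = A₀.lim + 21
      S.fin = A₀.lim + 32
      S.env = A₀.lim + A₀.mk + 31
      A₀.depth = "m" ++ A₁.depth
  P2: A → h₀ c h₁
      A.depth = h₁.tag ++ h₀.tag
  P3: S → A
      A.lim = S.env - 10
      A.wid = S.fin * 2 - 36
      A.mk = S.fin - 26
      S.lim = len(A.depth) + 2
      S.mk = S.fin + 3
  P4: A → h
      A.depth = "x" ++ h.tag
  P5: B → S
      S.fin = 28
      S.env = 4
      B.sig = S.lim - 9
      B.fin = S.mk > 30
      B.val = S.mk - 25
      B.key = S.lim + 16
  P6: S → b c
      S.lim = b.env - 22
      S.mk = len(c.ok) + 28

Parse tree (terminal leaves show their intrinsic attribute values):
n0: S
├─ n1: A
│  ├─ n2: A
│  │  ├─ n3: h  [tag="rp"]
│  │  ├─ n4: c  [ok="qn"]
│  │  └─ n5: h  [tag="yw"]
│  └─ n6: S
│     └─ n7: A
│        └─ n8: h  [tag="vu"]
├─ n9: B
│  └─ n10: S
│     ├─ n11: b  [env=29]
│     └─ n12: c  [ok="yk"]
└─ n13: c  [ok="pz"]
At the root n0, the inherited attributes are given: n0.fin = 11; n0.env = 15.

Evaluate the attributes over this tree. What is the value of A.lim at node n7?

19

1. n0.fin = 11  [given at root]
2. n0.env = 15  [given at root]
3. n1.lim = -6  [-6]
4. n1.wid = 28  [S.env * -2 + 58]
5. n1.mk = 4  [S.env + S.fin - 22]
6. n2.lim = -4  [A₀.lim + 2]
7. n2.wid = -3  [A₀.mk + A₀.wid - 35]
8. n2.mk = 15  [A₀.lim + 21]
9. n3.tag = "rp"  [terminal]
10. n4.ok = "qn"  [terminal]
11. n5.tag = "yw"  [terminal]
12. n2.depth = "ywrp"  [h₁.tag ++ h₀.tag]
13. n6.fin = 26  [A₀.lim + 32]
14. n6.env = 29  [A₀.lim + A₀.mk + 31]
15. n7.lim = 19  [S.env - 10]
16. n7.wid = 16  [S.fin * 2 - 36]
17. n7.mk = 0  [S.fin - 26]
18. n8.tag = "vu"  [terminal]
19. n7.depth = "xvu"  ["x" ++ h.tag]
20. n6.lim = 5  [len(A.depth) + 2]
21. n6.mk = 29  [S.fin + 3]
22. n1.depth = "mywrp"  ["m" ++ A₁.depth]
23. n10.fin = 28  [28]
24. n10.env = 4  [4]
25. n11.env = 29  [terminal]
26. n12.ok = "yk"  [terminal]
27. n10.lim = 7  [b.env - 22]
28. n10.mk = 30  [len(c.ok) + 28]
29. n9.sig = -2  [S.lim - 9]
30. n9.fin = false  [S.mk > 30]
31. n9.val = 5  [S.mk - 25]
32. n9.key = 23  [S.lim + 16]
33. n13.ok = "pz"  [terminal]
34. n0.lim = 15  [S.env * -1 + 30]
35. n0.mk = 16  [B.sig + 18]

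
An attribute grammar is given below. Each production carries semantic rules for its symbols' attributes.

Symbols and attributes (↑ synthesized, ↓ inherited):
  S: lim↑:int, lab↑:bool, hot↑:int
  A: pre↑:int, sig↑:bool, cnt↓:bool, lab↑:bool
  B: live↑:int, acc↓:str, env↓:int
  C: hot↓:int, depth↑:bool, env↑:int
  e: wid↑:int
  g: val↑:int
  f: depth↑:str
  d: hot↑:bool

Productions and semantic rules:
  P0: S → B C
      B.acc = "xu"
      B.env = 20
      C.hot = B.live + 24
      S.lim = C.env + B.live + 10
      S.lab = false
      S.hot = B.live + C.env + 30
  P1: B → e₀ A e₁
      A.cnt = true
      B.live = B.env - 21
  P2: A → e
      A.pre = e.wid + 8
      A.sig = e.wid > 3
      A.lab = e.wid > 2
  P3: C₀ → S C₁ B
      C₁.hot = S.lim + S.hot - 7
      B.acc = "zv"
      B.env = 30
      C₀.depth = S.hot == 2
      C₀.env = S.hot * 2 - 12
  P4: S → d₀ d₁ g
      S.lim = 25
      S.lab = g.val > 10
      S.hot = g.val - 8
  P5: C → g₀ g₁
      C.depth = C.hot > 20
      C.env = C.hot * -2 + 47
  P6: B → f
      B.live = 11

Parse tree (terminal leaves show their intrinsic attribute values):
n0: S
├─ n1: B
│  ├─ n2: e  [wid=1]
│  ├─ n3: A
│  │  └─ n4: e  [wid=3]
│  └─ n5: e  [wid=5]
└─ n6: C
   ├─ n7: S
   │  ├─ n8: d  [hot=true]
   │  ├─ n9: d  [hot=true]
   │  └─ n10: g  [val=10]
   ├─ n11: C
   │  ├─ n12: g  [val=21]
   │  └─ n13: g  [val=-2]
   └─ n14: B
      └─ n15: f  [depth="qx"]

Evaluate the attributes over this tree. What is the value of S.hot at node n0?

1. n1.acc = "xu"  ["xu"]
2. n1.env = 20  [20]
3. n2.wid = 1  [terminal]
4. n3.cnt = true  [true]
5. n4.wid = 3  [terminal]
6. n3.pre = 11  [e.wid + 8]
7. n3.sig = false  [e.wid > 3]
8. n3.lab = true  [e.wid > 2]
9. n5.wid = 5  [terminal]
10. n1.live = -1  [B.env - 21]
11. n6.hot = 23  [B.live + 24]
12. n8.hot = true  [terminal]
13. n9.hot = true  [terminal]
14. n10.val = 10  [terminal]
15. n7.lim = 25  [25]
16. n7.lab = false  [g.val > 10]
17. n7.hot = 2  [g.val - 8]
18. n11.hot = 20  [S.lim + S.hot - 7]
19. n12.val = 21  [terminal]
20. n13.val = -2  [terminal]
21. n11.depth = false  [C.hot > 20]
22. n11.env = 7  [C.hot * -2 + 47]
23. n14.acc = "zv"  ["zv"]
24. n14.env = 30  [30]
25. n15.depth = "qx"  [terminal]
26. n14.live = 11  [11]
27. n6.depth = true  [S.hot == 2]
28. n6.env = -8  [S.hot * 2 - 12]
29. n0.lim = 1  [C.env + B.live + 10]
30. n0.lab = false  [false]
31. n0.hot = 21  [B.live + C.env + 30]

21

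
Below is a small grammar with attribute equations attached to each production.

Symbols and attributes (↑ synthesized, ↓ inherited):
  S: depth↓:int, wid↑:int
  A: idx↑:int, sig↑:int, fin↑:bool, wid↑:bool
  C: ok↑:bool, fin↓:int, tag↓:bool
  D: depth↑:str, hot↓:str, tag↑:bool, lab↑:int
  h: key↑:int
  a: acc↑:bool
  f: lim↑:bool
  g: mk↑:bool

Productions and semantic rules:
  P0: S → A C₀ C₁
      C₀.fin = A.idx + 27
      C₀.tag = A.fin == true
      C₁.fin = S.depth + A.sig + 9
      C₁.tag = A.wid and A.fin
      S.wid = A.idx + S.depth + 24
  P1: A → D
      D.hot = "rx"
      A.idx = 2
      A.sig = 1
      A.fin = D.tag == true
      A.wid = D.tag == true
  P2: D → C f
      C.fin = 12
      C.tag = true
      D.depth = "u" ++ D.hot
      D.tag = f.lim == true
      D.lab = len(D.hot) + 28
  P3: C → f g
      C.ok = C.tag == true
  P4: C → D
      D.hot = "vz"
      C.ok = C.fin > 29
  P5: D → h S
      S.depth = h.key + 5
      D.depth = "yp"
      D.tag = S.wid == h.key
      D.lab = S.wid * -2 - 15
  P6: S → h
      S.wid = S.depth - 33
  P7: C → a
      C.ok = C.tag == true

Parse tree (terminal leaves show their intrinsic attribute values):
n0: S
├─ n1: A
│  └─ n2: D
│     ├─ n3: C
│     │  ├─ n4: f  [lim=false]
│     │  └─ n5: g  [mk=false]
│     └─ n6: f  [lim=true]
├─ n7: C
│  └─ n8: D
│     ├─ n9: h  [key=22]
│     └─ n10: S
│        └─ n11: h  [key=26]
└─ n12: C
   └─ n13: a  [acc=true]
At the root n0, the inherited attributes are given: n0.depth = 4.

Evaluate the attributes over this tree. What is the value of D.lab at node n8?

-3

1. n0.depth = 4  [given at root]
2. n2.hot = "rx"  ["rx"]
3. n3.fin = 12  [12]
4. n3.tag = true  [true]
5. n4.lim = false  [terminal]
6. n5.mk = false  [terminal]
7. n3.ok = true  [C.tag == true]
8. n6.lim = true  [terminal]
9. n2.depth = "urx"  ["u" ++ D.hot]
10. n2.tag = true  [f.lim == true]
11. n2.lab = 30  [len(D.hot) + 28]
12. n1.idx = 2  [2]
13. n1.sig = 1  [1]
14. n1.fin = true  [D.tag == true]
15. n1.wid = true  [D.tag == true]
16. n7.fin = 29  [A.idx + 27]
17. n7.tag = true  [A.fin == true]
18. n8.hot = "vz"  ["vz"]
19. n9.key = 22  [terminal]
20. n10.depth = 27  [h.key + 5]
21. n11.key = 26  [terminal]
22. n10.wid = -6  [S.depth - 33]
23. n8.depth = "yp"  ["yp"]
24. n8.tag = false  [S.wid == h.key]
25. n8.lab = -3  [S.wid * -2 - 15]
26. n7.ok = false  [C.fin > 29]
27. n12.fin = 14  [S.depth + A.sig + 9]
28. n12.tag = true  [A.wid and A.fin]
29. n13.acc = true  [terminal]
30. n12.ok = true  [C.tag == true]
31. n0.wid = 30  [A.idx + S.depth + 24]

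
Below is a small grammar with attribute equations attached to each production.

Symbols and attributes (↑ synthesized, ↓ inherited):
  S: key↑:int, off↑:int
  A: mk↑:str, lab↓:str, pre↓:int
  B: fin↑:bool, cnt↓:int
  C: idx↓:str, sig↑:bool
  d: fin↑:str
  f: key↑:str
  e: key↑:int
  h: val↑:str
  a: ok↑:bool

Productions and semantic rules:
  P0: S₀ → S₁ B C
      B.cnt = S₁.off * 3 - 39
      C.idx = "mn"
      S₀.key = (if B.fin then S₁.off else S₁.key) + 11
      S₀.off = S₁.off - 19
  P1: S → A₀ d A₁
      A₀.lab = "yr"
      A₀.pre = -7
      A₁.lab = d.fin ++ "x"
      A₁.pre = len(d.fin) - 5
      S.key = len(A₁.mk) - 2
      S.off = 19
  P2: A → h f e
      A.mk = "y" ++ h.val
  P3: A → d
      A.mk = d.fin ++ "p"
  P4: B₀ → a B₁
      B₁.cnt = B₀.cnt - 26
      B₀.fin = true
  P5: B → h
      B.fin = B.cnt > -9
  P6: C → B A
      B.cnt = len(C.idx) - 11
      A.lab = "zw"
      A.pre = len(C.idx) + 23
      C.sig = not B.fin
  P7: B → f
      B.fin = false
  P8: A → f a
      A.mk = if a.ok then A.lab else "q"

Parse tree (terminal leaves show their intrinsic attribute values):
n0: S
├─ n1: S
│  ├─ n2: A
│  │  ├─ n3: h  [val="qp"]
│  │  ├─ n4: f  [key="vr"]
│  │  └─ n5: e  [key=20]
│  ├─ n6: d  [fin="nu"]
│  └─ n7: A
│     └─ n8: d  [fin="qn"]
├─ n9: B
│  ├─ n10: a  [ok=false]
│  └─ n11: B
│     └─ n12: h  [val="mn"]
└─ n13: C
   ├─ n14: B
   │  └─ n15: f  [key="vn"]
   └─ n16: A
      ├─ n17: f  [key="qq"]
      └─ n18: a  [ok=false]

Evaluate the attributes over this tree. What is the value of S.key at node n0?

1. n2.lab = "yr"  ["yr"]
2. n2.pre = -7  [-7]
3. n3.val = "qp"  [terminal]
4. n4.key = "vr"  [terminal]
5. n5.key = 20  [terminal]
6. n2.mk = "yqp"  ["y" ++ h.val]
7. n6.fin = "nu"  [terminal]
8. n7.lab = "nux"  [d.fin ++ "x"]
9. n7.pre = -3  [len(d.fin) - 5]
10. n8.fin = "qn"  [terminal]
11. n7.mk = "qnp"  [d.fin ++ "p"]
12. n1.key = 1  [len(A₁.mk) - 2]
13. n1.off = 19  [19]
14. n9.cnt = 18  [S₁.off * 3 - 39]
15. n10.ok = false  [terminal]
16. n11.cnt = -8  [B₀.cnt - 26]
17. n12.val = "mn"  [terminal]
18. n11.fin = true  [B.cnt > -9]
19. n9.fin = true  [true]
20. n13.idx = "mn"  ["mn"]
21. n14.cnt = -9  [len(C.idx) - 11]
22. n15.key = "vn"  [terminal]
23. n14.fin = false  [false]
24. n16.lab = "zw"  ["zw"]
25. n16.pre = 25  [len(C.idx) + 23]
26. n17.key = "qq"  [terminal]
27. n18.ok = false  [terminal]
28. n16.mk = "q"  [if a.ok then A.lab else "q"]
29. n13.sig = true  [not B.fin]
30. n0.key = 30  [(if B.fin then S₁.off else S₁.key) + 11]
31. n0.off = 0  [S₁.off - 19]

30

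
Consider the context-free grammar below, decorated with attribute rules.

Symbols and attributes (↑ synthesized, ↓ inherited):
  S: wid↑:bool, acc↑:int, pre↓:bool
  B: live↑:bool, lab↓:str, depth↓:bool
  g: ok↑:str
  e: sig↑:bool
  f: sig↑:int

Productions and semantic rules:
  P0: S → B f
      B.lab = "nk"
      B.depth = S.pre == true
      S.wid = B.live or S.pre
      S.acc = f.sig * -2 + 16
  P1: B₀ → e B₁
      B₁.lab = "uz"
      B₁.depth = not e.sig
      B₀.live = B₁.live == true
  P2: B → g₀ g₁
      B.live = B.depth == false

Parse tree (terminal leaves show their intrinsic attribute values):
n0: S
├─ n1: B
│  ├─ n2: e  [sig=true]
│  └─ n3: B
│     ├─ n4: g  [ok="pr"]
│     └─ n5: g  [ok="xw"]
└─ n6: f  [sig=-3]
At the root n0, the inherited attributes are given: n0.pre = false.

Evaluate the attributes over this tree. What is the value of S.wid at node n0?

true

1. n0.pre = false  [given at root]
2. n1.lab = "nk"  ["nk"]
3. n1.depth = false  [S.pre == true]
4. n2.sig = true  [terminal]
5. n3.lab = "uz"  ["uz"]
6. n3.depth = false  [not e.sig]
7. n4.ok = "pr"  [terminal]
8. n5.ok = "xw"  [terminal]
9. n3.live = true  [B.depth == false]
10. n1.live = true  [B₁.live == true]
11. n6.sig = -3  [terminal]
12. n0.wid = true  [B.live or S.pre]
13. n0.acc = 22  [f.sig * -2 + 16]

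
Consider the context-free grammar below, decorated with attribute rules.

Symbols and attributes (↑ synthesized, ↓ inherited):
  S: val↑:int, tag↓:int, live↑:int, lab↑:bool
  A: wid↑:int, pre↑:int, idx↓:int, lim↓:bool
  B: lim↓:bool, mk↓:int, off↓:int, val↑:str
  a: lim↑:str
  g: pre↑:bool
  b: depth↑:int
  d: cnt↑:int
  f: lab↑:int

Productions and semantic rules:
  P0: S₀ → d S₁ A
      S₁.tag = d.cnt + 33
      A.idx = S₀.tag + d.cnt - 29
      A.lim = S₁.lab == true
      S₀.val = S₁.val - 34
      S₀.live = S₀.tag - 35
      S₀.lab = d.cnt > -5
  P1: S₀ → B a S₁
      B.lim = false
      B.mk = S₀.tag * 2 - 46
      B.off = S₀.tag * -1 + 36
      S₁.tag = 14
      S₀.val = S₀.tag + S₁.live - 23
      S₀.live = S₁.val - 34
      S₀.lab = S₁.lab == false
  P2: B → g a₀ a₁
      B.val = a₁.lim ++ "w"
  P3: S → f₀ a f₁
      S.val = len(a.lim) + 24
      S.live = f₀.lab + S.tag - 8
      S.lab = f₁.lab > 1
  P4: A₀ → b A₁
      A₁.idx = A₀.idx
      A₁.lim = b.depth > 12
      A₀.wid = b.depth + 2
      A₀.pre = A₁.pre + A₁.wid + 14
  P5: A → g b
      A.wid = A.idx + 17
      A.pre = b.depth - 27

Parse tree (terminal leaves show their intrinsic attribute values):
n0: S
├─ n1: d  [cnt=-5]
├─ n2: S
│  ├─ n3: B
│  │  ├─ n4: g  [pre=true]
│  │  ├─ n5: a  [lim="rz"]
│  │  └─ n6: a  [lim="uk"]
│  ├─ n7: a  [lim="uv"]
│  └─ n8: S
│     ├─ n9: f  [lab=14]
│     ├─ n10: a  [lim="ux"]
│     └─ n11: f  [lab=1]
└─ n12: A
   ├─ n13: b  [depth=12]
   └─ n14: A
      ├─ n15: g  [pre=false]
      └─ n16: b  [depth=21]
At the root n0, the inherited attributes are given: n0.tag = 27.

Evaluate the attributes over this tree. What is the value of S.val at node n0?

1. n0.tag = 27  [given at root]
2. n1.cnt = -5  [terminal]
3. n2.tag = 28  [d.cnt + 33]
4. n3.lim = false  [false]
5. n3.mk = 10  [S₀.tag * 2 - 46]
6. n3.off = 8  [S₀.tag * -1 + 36]
7. n4.pre = true  [terminal]
8. n5.lim = "rz"  [terminal]
9. n6.lim = "uk"  [terminal]
10. n3.val = "ukw"  [a₁.lim ++ "w"]
11. n7.lim = "uv"  [terminal]
12. n8.tag = 14  [14]
13. n9.lab = 14  [terminal]
14. n10.lim = "ux"  [terminal]
15. n11.lab = 1  [terminal]
16. n8.val = 26  [len(a.lim) + 24]
17. n8.live = 20  [f₀.lab + S.tag - 8]
18. n8.lab = false  [f₁.lab > 1]
19. n2.val = 25  [S₀.tag + S₁.live - 23]
20. n2.live = -8  [S₁.val - 34]
21. n2.lab = true  [S₁.lab == false]
22. n12.idx = -7  [S₀.tag + d.cnt - 29]
23. n12.lim = true  [S₁.lab == true]
24. n13.depth = 12  [terminal]
25. n14.idx = -7  [A₀.idx]
26. n14.lim = false  [b.depth > 12]
27. n15.pre = false  [terminal]
28. n16.depth = 21  [terminal]
29. n14.wid = 10  [A.idx + 17]
30. n14.pre = -6  [b.depth - 27]
31. n12.wid = 14  [b.depth + 2]
32. n12.pre = 18  [A₁.pre + A₁.wid + 14]
33. n0.val = -9  [S₁.val - 34]
34. n0.live = -8  [S₀.tag - 35]
35. n0.lab = false  [d.cnt > -5]

-9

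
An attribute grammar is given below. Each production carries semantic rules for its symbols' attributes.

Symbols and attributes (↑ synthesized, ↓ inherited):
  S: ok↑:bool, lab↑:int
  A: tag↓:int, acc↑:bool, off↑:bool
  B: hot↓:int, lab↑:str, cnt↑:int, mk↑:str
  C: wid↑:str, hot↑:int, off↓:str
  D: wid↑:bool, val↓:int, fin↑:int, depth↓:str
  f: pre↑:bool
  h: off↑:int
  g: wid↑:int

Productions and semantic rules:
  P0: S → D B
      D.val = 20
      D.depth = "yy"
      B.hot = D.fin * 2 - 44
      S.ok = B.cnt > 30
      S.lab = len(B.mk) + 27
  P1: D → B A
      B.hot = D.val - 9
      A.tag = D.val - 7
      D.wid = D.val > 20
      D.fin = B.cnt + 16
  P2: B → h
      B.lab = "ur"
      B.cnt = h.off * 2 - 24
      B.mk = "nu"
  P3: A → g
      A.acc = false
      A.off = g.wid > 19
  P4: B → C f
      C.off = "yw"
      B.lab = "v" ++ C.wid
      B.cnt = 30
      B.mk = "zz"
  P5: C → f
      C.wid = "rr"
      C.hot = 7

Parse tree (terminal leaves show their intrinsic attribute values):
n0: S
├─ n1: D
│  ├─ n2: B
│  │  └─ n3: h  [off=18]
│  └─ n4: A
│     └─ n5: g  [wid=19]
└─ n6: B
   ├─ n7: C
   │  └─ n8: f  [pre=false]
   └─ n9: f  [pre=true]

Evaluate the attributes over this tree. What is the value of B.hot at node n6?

1. n1.val = 20  [20]
2. n1.depth = "yy"  ["yy"]
3. n2.hot = 11  [D.val - 9]
4. n3.off = 18  [terminal]
5. n2.lab = "ur"  ["ur"]
6. n2.cnt = 12  [h.off * 2 - 24]
7. n2.mk = "nu"  ["nu"]
8. n4.tag = 13  [D.val - 7]
9. n5.wid = 19  [terminal]
10. n4.acc = false  [false]
11. n4.off = false  [g.wid > 19]
12. n1.wid = false  [D.val > 20]
13. n1.fin = 28  [B.cnt + 16]
14. n6.hot = 12  [D.fin * 2 - 44]
15. n7.off = "yw"  ["yw"]
16. n8.pre = false  [terminal]
17. n7.wid = "rr"  ["rr"]
18. n7.hot = 7  [7]
19. n9.pre = true  [terminal]
20. n6.lab = "vrr"  ["v" ++ C.wid]
21. n6.cnt = 30  [30]
22. n6.mk = "zz"  ["zz"]
23. n0.ok = false  [B.cnt > 30]
24. n0.lab = 29  [len(B.mk) + 27]

12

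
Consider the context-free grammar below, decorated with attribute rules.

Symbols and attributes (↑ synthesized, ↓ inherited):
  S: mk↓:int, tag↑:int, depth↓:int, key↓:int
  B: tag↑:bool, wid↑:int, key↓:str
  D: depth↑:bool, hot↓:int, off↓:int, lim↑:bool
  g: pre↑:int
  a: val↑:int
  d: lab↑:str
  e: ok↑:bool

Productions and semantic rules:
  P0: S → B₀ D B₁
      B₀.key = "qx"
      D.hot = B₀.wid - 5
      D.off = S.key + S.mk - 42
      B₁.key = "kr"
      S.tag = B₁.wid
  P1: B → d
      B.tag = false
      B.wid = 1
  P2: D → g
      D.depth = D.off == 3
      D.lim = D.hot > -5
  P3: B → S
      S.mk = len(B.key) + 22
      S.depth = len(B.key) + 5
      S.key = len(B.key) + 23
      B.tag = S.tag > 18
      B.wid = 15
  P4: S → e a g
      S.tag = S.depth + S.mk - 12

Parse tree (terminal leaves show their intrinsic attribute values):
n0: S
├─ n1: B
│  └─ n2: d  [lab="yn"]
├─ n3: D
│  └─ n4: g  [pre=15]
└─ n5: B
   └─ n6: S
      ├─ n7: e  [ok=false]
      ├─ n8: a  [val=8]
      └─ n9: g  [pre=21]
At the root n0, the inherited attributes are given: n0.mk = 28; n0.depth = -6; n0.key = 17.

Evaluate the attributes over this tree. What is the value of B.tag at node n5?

true

1. n0.mk = 28  [given at root]
2. n0.depth = -6  [given at root]
3. n0.key = 17  [given at root]
4. n1.key = "qx"  ["qx"]
5. n2.lab = "yn"  [terminal]
6. n1.tag = false  [false]
7. n1.wid = 1  [1]
8. n3.hot = -4  [B₀.wid - 5]
9. n3.off = 3  [S.key + S.mk - 42]
10. n4.pre = 15  [terminal]
11. n3.depth = true  [D.off == 3]
12. n3.lim = true  [D.hot > -5]
13. n5.key = "kr"  ["kr"]
14. n6.mk = 24  [len(B.key) + 22]
15. n6.depth = 7  [len(B.key) + 5]
16. n6.key = 25  [len(B.key) + 23]
17. n7.ok = false  [terminal]
18. n8.val = 8  [terminal]
19. n9.pre = 21  [terminal]
20. n6.tag = 19  [S.depth + S.mk - 12]
21. n5.tag = true  [S.tag > 18]
22. n5.wid = 15  [15]
23. n0.tag = 15  [B₁.wid]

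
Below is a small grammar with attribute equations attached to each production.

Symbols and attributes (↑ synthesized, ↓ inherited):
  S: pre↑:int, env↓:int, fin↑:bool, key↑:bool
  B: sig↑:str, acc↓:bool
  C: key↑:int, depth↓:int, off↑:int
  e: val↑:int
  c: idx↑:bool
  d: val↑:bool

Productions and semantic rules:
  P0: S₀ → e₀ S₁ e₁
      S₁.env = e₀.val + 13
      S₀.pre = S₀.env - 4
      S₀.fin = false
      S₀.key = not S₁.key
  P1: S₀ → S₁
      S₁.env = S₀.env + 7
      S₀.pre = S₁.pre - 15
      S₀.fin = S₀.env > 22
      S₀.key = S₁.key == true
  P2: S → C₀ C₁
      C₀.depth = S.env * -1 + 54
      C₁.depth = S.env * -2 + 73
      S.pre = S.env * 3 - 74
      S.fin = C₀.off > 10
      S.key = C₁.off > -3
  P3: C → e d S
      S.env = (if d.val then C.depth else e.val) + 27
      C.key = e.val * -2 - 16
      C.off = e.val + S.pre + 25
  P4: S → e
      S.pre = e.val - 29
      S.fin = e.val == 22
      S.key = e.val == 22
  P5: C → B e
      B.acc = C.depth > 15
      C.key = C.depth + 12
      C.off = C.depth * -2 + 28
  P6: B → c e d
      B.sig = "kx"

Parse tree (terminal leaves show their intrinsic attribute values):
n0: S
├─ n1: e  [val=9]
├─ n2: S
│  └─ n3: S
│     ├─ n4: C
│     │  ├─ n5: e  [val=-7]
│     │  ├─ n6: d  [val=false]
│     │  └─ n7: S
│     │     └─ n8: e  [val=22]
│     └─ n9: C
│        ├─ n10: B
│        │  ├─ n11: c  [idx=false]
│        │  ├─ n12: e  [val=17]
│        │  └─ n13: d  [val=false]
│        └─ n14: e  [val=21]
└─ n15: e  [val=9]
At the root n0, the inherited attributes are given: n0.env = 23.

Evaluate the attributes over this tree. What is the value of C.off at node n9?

-2

1. n0.env = 23  [given at root]
2. n1.val = 9  [terminal]
3. n2.env = 22  [e₀.val + 13]
4. n3.env = 29  [S₀.env + 7]
5. n4.depth = 25  [S.env * -1 + 54]
6. n5.val = -7  [terminal]
7. n6.val = false  [terminal]
8. n7.env = 20  [(if d.val then C.depth else e.val) + 27]
9. n8.val = 22  [terminal]
10. n7.pre = -7  [e.val - 29]
11. n7.fin = true  [e.val == 22]
12. n7.key = true  [e.val == 22]
13. n4.key = -2  [e.val * -2 - 16]
14. n4.off = 11  [e.val + S.pre + 25]
15. n9.depth = 15  [S.env * -2 + 73]
16. n10.acc = false  [C.depth > 15]
17. n11.idx = false  [terminal]
18. n12.val = 17  [terminal]
19. n13.val = false  [terminal]
20. n10.sig = "kx"  ["kx"]
21. n14.val = 21  [terminal]
22. n9.key = 27  [C.depth + 12]
23. n9.off = -2  [C.depth * -2 + 28]
24. n3.pre = 13  [S.env * 3 - 74]
25. n3.fin = true  [C₀.off > 10]
26. n3.key = true  [C₁.off > -3]
27. n2.pre = -2  [S₁.pre - 15]
28. n2.fin = false  [S₀.env > 22]
29. n2.key = true  [S₁.key == true]
30. n15.val = 9  [terminal]
31. n0.pre = 19  [S₀.env - 4]
32. n0.fin = false  [false]
33. n0.key = false  [not S₁.key]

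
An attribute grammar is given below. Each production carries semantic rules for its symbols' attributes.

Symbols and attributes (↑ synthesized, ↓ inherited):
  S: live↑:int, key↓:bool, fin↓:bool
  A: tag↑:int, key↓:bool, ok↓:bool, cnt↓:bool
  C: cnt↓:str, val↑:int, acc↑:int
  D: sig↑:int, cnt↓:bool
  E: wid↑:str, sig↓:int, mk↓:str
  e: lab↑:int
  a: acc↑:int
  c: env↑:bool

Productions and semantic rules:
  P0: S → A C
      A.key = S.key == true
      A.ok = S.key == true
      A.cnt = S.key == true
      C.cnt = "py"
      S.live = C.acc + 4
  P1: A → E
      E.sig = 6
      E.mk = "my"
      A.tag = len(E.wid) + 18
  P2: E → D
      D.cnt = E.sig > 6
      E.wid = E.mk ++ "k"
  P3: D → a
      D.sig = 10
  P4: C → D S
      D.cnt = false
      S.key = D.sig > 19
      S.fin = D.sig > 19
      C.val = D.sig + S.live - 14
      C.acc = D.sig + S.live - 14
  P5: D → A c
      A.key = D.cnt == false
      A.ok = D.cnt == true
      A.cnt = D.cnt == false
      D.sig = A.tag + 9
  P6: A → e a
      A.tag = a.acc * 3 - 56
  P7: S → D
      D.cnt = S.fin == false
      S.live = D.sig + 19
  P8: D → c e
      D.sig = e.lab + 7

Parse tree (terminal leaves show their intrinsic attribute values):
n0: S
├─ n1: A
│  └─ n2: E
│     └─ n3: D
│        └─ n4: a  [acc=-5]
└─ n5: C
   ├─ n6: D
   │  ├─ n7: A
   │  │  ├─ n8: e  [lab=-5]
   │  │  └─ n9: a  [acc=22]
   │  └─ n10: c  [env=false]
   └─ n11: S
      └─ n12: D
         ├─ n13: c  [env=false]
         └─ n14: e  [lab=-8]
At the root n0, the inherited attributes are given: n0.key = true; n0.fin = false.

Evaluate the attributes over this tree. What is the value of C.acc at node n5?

1. n0.key = true  [given at root]
2. n0.fin = false  [given at root]
3. n1.key = true  [S.key == true]
4. n1.ok = true  [S.key == true]
5. n1.cnt = true  [S.key == true]
6. n2.sig = 6  [6]
7. n2.mk = "my"  ["my"]
8. n3.cnt = false  [E.sig > 6]
9. n4.acc = -5  [terminal]
10. n3.sig = 10  [10]
11. n2.wid = "myk"  [E.mk ++ "k"]
12. n1.tag = 21  [len(E.wid) + 18]
13. n5.cnt = "py"  ["py"]
14. n6.cnt = false  [false]
15. n7.key = true  [D.cnt == false]
16. n7.ok = false  [D.cnt == true]
17. n7.cnt = true  [D.cnt == false]
18. n8.lab = -5  [terminal]
19. n9.acc = 22  [terminal]
20. n7.tag = 10  [a.acc * 3 - 56]
21. n10.env = false  [terminal]
22. n6.sig = 19  [A.tag + 9]
23. n11.key = false  [D.sig > 19]
24. n11.fin = false  [D.sig > 19]
25. n12.cnt = true  [S.fin == false]
26. n13.env = false  [terminal]
27. n14.lab = -8  [terminal]
28. n12.sig = -1  [e.lab + 7]
29. n11.live = 18  [D.sig + 19]
30. n5.val = 23  [D.sig + S.live - 14]
31. n5.acc = 23  [D.sig + S.live - 14]
32. n0.live = 27  [C.acc + 4]

23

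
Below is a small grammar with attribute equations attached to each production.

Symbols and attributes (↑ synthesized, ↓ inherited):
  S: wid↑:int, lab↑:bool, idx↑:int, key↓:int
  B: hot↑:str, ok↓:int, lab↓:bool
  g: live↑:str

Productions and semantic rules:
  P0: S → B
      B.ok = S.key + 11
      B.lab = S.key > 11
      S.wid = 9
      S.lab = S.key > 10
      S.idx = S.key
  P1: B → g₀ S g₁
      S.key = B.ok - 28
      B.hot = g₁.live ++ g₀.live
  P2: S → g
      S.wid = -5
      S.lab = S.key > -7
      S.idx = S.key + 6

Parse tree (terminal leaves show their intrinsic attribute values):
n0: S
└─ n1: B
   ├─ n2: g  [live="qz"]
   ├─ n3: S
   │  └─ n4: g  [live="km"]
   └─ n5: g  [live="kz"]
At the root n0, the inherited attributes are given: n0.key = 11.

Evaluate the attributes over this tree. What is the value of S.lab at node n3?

1. n0.key = 11  [given at root]
2. n1.ok = 22  [S.key + 11]
3. n1.lab = false  [S.key > 11]
4. n2.live = "qz"  [terminal]
5. n3.key = -6  [B.ok - 28]
6. n4.live = "km"  [terminal]
7. n3.wid = -5  [-5]
8. n3.lab = true  [S.key > -7]
9. n3.idx = 0  [S.key + 6]
10. n5.live = "kz"  [terminal]
11. n1.hot = "kzqz"  [g₁.live ++ g₀.live]
12. n0.wid = 9  [9]
13. n0.lab = true  [S.key > 10]
14. n0.idx = 11  [S.key]

true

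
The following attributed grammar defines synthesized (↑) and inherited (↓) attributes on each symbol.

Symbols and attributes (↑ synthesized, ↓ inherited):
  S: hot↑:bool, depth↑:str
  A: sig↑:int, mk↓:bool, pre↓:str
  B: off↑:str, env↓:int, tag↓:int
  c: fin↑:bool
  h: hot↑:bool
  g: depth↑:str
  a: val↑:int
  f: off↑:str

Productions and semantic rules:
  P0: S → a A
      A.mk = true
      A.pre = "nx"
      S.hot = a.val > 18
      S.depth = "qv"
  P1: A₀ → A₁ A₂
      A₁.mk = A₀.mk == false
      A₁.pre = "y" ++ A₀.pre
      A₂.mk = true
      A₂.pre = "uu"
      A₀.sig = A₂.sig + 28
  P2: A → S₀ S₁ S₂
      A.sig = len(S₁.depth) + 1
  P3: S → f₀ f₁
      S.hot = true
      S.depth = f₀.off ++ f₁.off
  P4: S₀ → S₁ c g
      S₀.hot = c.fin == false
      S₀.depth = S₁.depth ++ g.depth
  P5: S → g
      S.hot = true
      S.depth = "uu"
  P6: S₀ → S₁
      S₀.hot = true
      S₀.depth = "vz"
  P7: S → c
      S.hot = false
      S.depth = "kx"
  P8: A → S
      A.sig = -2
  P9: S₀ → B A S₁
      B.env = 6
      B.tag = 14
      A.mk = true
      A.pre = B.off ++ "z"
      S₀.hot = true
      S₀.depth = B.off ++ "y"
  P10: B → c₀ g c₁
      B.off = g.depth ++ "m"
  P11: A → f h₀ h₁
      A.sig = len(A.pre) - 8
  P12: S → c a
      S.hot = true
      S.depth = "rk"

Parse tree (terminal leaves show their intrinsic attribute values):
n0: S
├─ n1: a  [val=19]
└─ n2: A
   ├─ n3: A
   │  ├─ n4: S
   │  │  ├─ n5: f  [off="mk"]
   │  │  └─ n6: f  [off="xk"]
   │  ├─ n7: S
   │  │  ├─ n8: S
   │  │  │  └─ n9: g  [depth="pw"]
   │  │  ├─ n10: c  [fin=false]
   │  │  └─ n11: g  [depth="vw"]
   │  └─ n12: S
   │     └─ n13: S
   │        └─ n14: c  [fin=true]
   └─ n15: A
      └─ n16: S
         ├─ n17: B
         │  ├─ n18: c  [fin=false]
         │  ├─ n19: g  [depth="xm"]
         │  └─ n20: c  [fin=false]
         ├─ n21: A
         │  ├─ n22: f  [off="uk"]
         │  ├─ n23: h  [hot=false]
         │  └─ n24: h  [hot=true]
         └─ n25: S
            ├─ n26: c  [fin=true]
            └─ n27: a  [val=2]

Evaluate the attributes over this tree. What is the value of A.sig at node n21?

-4

1. n1.val = 19  [terminal]
2. n2.mk = true  [true]
3. n2.pre = "nx"  ["nx"]
4. n3.mk = false  [A₀.mk == false]
5. n3.pre = "ynx"  ["y" ++ A₀.pre]
6. n5.off = "mk"  [terminal]
7. n6.off = "xk"  [terminal]
8. n4.hot = true  [true]
9. n4.depth = "mkxk"  [f₀.off ++ f₁.off]
10. n9.depth = "pw"  [terminal]
11. n8.hot = true  [true]
12. n8.depth = "uu"  ["uu"]
13. n10.fin = false  [terminal]
14. n11.depth = "vw"  [terminal]
15. n7.hot = true  [c.fin == false]
16. n7.depth = "uuvw"  [S₁.depth ++ g.depth]
17. n14.fin = true  [terminal]
18. n13.hot = false  [false]
19. n13.depth = "kx"  ["kx"]
20. n12.hot = true  [true]
21. n12.depth = "vz"  ["vz"]
22. n3.sig = 5  [len(S₁.depth) + 1]
23. n15.mk = true  [true]
24. n15.pre = "uu"  ["uu"]
25. n17.env = 6  [6]
26. n17.tag = 14  [14]
27. n18.fin = false  [terminal]
28. n19.depth = "xm"  [terminal]
29. n20.fin = false  [terminal]
30. n17.off = "xmm"  [g.depth ++ "m"]
31. n21.mk = true  [true]
32. n21.pre = "xmmz"  [B.off ++ "z"]
33. n22.off = "uk"  [terminal]
34. n23.hot = false  [terminal]
35. n24.hot = true  [terminal]
36. n21.sig = -4  [len(A.pre) - 8]
37. n26.fin = true  [terminal]
38. n27.val = 2  [terminal]
39. n25.hot = true  [true]
40. n25.depth = "rk"  ["rk"]
41. n16.hot = true  [true]
42. n16.depth = "xmmy"  [B.off ++ "y"]
43. n15.sig = -2  [-2]
44. n2.sig = 26  [A₂.sig + 28]
45. n0.hot = true  [a.val > 18]
46. n0.depth = "qv"  ["qv"]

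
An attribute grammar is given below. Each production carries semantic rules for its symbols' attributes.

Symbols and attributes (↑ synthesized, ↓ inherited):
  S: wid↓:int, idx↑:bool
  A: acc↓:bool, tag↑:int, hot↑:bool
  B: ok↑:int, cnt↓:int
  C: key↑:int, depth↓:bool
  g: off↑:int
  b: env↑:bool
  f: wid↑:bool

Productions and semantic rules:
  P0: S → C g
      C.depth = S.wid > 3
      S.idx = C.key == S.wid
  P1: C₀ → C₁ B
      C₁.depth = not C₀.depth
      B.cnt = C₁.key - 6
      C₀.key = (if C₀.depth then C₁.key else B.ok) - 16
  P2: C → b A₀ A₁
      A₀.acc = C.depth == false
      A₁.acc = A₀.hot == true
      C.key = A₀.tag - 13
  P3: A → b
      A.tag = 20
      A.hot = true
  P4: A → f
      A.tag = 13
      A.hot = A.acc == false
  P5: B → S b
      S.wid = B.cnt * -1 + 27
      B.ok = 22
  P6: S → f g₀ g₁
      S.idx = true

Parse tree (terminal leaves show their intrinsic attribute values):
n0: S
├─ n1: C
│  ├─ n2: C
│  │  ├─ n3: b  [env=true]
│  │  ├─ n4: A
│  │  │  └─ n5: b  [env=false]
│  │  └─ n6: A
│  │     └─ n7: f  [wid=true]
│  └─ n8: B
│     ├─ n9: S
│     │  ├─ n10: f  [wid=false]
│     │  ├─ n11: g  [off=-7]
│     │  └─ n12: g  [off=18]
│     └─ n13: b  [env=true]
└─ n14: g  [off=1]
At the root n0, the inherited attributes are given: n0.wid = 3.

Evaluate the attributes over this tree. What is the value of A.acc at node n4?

1. n0.wid = 3  [given at root]
2. n1.depth = false  [S.wid > 3]
3. n2.depth = true  [not C₀.depth]
4. n3.env = true  [terminal]
5. n4.acc = false  [C.depth == false]
6. n5.env = false  [terminal]
7. n4.tag = 20  [20]
8. n4.hot = true  [true]
9. n6.acc = true  [A₀.hot == true]
10. n7.wid = true  [terminal]
11. n6.tag = 13  [13]
12. n6.hot = false  [A.acc == false]
13. n2.key = 7  [A₀.tag - 13]
14. n8.cnt = 1  [C₁.key - 6]
15. n9.wid = 26  [B.cnt * -1 + 27]
16. n10.wid = false  [terminal]
17. n11.off = -7  [terminal]
18. n12.off = 18  [terminal]
19. n9.idx = true  [true]
20. n13.env = true  [terminal]
21. n8.ok = 22  [22]
22. n1.key = 6  [(if C₀.depth then C₁.key else B.ok) - 16]
23. n14.off = 1  [terminal]
24. n0.idx = false  [C.key == S.wid]

false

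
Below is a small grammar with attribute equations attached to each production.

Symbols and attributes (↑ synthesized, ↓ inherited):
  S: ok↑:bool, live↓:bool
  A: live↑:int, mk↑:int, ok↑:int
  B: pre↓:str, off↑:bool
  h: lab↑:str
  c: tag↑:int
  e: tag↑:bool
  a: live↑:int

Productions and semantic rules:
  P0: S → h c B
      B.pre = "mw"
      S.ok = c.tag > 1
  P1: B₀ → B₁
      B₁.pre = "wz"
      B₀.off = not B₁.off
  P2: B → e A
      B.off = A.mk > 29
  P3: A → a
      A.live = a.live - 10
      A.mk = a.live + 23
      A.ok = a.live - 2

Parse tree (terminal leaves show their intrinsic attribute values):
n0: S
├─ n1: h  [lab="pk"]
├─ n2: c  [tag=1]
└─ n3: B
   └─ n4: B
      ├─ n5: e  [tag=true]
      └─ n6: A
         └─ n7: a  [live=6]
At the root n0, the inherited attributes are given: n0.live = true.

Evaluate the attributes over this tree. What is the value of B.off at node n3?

1. n0.live = true  [given at root]
2. n1.lab = "pk"  [terminal]
3. n2.tag = 1  [terminal]
4. n3.pre = "mw"  ["mw"]
5. n4.pre = "wz"  ["wz"]
6. n5.tag = true  [terminal]
7. n7.live = 6  [terminal]
8. n6.live = -4  [a.live - 10]
9. n6.mk = 29  [a.live + 23]
10. n6.ok = 4  [a.live - 2]
11. n4.off = false  [A.mk > 29]
12. n3.off = true  [not B₁.off]
13. n0.ok = false  [c.tag > 1]

true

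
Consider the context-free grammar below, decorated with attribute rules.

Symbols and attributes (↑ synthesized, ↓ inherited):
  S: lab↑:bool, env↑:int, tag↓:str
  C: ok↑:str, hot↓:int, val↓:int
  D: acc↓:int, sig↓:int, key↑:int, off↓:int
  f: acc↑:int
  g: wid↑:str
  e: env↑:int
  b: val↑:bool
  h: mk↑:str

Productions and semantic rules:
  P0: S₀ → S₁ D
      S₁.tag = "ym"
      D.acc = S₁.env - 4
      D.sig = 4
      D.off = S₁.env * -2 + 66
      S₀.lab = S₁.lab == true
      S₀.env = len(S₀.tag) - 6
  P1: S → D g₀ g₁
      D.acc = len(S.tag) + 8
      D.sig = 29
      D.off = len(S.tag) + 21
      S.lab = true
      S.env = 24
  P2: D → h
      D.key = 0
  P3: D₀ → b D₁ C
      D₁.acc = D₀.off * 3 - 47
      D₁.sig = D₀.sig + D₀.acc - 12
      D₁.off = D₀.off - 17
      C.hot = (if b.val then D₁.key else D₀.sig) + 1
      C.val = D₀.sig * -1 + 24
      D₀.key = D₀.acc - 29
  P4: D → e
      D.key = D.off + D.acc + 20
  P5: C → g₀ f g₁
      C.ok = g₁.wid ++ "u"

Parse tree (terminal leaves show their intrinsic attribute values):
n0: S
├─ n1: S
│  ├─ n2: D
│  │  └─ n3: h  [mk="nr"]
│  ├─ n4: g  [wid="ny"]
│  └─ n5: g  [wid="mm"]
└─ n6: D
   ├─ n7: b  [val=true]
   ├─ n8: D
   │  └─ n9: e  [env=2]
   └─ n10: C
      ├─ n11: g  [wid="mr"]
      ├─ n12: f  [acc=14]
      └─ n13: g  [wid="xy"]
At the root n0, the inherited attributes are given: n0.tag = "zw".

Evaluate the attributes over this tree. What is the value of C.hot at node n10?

1. n0.tag = "zw"  [given at root]
2. n1.tag = "ym"  ["ym"]
3. n2.acc = 10  [len(S.tag) + 8]
4. n2.sig = 29  [29]
5. n2.off = 23  [len(S.tag) + 21]
6. n3.mk = "nr"  [terminal]
7. n2.key = 0  [0]
8. n4.wid = "ny"  [terminal]
9. n5.wid = "mm"  [terminal]
10. n1.lab = true  [true]
11. n1.env = 24  [24]
12. n6.acc = 20  [S₁.env - 4]
13. n6.sig = 4  [4]
14. n6.off = 18  [S₁.env * -2 + 66]
15. n7.val = true  [terminal]
16. n8.acc = 7  [D₀.off * 3 - 47]
17. n8.sig = 12  [D₀.sig + D₀.acc - 12]
18. n8.off = 1  [D₀.off - 17]
19. n9.env = 2  [terminal]
20. n8.key = 28  [D.off + D.acc + 20]
21. n10.hot = 29  [(if b.val then D₁.key else D₀.sig) + 1]
22. n10.val = 20  [D₀.sig * -1 + 24]
23. n11.wid = "mr"  [terminal]
24. n12.acc = 14  [terminal]
25. n13.wid = "xy"  [terminal]
26. n10.ok = "xyu"  [g₁.wid ++ "u"]
27. n6.key = -9  [D₀.acc - 29]
28. n0.lab = true  [S₁.lab == true]
29. n0.env = -4  [len(S₀.tag) - 6]

29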